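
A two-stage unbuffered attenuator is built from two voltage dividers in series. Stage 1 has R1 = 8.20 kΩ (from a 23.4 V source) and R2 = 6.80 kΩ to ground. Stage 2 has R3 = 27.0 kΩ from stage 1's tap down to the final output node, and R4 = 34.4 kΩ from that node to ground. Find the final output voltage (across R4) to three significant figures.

Stage 2 presents R3+R4 = 61.40 kΩ as a load on stage 1's tap.
Stage 1's lower leg becomes R2‖(R3+R4) = 6.122 kΩ, so V_mid = 23.4 × 6.122/14.32 = 10.00 V.
Stage 2 is itself unloaded: V_out = V_mid × R4/(R3+R4) = 10.00 × 34.4/61.40 = 5.60 V.

V_out ≈ 5.60 V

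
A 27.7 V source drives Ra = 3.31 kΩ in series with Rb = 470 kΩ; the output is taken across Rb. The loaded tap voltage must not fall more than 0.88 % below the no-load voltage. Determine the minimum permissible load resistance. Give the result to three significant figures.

Output resistance R_th = Ra‖Rb = (3.31 × 470)/473.3 = 3.287 kΩ.
The fractional drop is R_th/(R_th + R_L); requiring this ≤ 0.00880 gives R_L ≥ R_th(1/0.00880 − 1) = 3.287 × 112.6 = 370 kΩ.

R_L(min) ≈ 370 kΩ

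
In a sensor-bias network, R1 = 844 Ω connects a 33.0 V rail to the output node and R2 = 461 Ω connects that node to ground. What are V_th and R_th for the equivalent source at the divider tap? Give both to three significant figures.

V_th is the open-circuit tap voltage: 33.0 × 461/(844 + 461) = 11.7 V.
With the supply zeroed, R1 and R2 appear in parallel from the tap: R_th = R1‖R2 = (844 × 461)/1305 = 298 Ω.

V_th = 11.7 V, R_th = 298 Ω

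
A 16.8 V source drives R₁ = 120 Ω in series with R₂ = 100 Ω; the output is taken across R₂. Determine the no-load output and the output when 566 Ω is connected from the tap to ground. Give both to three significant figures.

Unloaded: 7.64 V; loaded: 6.97 V

Open-circuit: V = 16.8 × 100/(120 + 100) = 7.64 V.
With the load, R₂ becomes R₂‖R_L = 84.98 Ω, so V = 16.8 × 84.98/205.0 = 6.97 V.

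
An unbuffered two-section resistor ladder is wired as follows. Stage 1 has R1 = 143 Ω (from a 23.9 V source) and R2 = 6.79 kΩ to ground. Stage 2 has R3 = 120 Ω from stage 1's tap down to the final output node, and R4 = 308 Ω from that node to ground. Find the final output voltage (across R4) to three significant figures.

V_out ≈ 12.7 V

Stage 2 presents R3+R4 = 428.0 Ω as a load on stage 1's tap.
Stage 1's lower leg becomes R2‖(R3+R4) = 402.6 Ω, so V_mid = 23.9 × 402.6/545.6 = 17.64 V.
Stage 2 is itself unloaded: V_out = V_mid × R4/(R3+R4) = 17.64 × 308/428.0 = 12.7 V.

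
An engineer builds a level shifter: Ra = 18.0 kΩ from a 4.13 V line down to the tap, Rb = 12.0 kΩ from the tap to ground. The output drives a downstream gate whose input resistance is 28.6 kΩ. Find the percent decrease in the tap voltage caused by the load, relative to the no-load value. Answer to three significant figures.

Unloaded V = 4.13 × 12.0/30.00 = 1.652 V.
Loaded: Rb‖R_L = 8.453 kΩ, giving V = 4.13 × 8.453/26.45 = 1.320 V.
Drop = (1.652 − 1.320) / 1.652 = 20.1 %.

20.1 %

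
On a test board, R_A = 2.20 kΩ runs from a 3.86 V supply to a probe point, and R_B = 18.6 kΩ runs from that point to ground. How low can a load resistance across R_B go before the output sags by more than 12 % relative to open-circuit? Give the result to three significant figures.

Output resistance R_th = R_A‖R_B = (2.20 × 18.6)/20.80 = 1.967 kΩ.
The fractional drop is R_th/(R_th + R_L); requiring this ≤ 0.120 gives R_L ≥ R_th(1/0.120 − 1) = 1.967 × 7.333 = 14.4 kΩ.

R_L(min) ≈ 14.4 kΩ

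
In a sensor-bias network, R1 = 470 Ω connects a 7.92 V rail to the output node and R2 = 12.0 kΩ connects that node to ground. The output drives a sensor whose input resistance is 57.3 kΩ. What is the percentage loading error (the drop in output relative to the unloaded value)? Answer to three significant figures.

0.783 %

The divider's output (Thévenin) resistance is R1‖R2 = 452.3 Ω.
Fractional drop under load = R_th/(R_th + R_L) = 452.3 / (452.3 + 57300) = 0.007831.
So the output falls by 0.783 %.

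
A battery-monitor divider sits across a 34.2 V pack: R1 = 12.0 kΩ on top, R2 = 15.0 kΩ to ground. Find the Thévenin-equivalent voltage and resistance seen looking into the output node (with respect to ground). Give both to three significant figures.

V_th is the open-circuit tap voltage: 34.2 × 15.0/(12.0 + 15.0) = 19.0 V.
With the supply zeroed, R1 and R2 appear in parallel from the tap: R_th = R1‖R2 = (12.0 × 15.0)/27.00 = 6.67 kΩ.

V_th = 19.0 V, R_th = 6.67 kΩ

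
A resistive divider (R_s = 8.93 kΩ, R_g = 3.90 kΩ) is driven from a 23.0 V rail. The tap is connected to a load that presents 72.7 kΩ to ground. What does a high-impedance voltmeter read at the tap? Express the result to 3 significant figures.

V_out ≈ 6.74 V

The load sits in parallel with R_g: R_g‖R_L = (3.90 × 72.7) / (3.90 + 72.7) = 3.701 kΩ.
V_out = 23.0 × 3.701 / (8.93 + 3.701) = 23.0 × 3.701/12.63 = 6.74 V.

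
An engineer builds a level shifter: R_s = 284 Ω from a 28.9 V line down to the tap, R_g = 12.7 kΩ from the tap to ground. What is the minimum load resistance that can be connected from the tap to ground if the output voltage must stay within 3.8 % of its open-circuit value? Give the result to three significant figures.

Output resistance R_th = R_s‖R_g = (284 × 12700)/12980 = 277.8 Ω.
The fractional drop is R_th/(R_th + R_L); requiring this ≤ 0.0380 gives R_L ≥ R_th(1/0.0380 − 1) = 277.8 × 25.32 = 7.03 kΩ.

R_L(min) ≈ 7.03 kΩ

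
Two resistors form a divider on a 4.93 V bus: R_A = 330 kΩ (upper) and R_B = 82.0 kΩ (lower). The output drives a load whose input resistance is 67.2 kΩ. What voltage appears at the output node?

V_out ≈ 0.496 V

The load sits in parallel with R_B: R_B‖R_L = (82.0 × 67.2) / (82.0 + 67.2) = 36.93 kΩ.
V_out = 4.93 × 36.93 / (330 + 36.93) = 4.93 × 36.93/366.9 = 0.496 V.
(Unloaded it would have been 0.981 V.)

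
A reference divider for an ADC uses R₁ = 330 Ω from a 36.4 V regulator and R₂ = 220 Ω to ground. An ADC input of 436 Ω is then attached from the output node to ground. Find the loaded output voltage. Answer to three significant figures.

V_out ≈ 11.2 V

The load sits in parallel with R₂: R₂‖R_L = (220 × 436) / (220 + 436) = 146.2 Ω.
V_out = 36.4 × 146.2 / (330 + 146.2) = 36.4 × 146.2/476.2 = 11.2 V.
(Unloaded it would have been 14.6 V.)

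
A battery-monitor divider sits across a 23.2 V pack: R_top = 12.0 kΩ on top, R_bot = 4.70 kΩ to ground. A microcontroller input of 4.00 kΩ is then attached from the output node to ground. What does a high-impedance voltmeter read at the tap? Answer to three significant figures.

V_out ≈ 3.54 V

The load sits in parallel with R_bot: R_bot‖R_L = (4.70 × 4.00) / (4.70 + 4.00) = 2.161 kΩ.
V_out = 23.2 × 2.161 / (12.0 + 2.161) = 23.2 × 2.161/14.16 = 3.54 V.
(Unloaded it would have been 6.53 V.)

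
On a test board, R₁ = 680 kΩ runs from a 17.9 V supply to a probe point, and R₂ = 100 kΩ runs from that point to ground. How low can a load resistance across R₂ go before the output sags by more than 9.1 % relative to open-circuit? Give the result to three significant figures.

Output resistance R_th = R₁‖R₂ = (680 × 100)/780.0 = 87.18 kΩ.
The fractional drop is R_th/(R_th + R_L); requiring this ≤ 0.0910 gives R_L ≥ R_th(1/0.0910 − 1) = 87.18 × 9.989 = 871 kΩ.

R_L(min) ≈ 871 kΩ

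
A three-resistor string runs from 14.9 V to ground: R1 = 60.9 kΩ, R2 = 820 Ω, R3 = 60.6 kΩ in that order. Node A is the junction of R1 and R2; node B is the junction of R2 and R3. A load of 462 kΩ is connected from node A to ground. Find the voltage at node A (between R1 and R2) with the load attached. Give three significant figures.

Below node A the series string R2+R3 = 61420 Ω sits in parallel with the 462000 Ω load: 54210 Ω.
V_A = 14.9 × 54210/(60900 + 54210) = 7.02 V.

V ≈ 7.02 V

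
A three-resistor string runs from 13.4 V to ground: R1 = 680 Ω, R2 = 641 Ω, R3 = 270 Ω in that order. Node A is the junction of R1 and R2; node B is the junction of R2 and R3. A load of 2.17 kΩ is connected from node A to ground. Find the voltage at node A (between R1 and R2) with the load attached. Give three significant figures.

Below node A the series string R2+R3 = 911.0 Ω sits in parallel with the 2170 Ω load: 641.6 Ω.
V_A = 13.4 × 641.6/(680 + 641.6) = 6.51 V.

V ≈ 6.51 V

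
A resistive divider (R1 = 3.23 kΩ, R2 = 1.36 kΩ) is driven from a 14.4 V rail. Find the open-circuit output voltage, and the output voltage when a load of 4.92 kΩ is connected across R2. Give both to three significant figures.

Open-circuit: V = 14.4 × 1.36/(3.23 + 1.36) = 4.27 V.
With the load, R2 becomes R2‖R_L = 1.065 kΩ, so V = 14.4 × 1.065/4.295 = 3.57 V.

Unloaded: 4.27 V; loaded: 3.57 V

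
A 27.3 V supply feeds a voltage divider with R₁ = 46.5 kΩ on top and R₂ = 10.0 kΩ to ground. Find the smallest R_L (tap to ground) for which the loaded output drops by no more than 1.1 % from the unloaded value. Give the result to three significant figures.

Output resistance R_th = R₁‖R₂ = (46.5 × 10.0)/56.50 = 8.230 kΩ.
The fractional drop is R_th/(R_th + R_L); requiring this ≤ 0.0110 gives R_L ≥ R_th(1/0.0110 − 1) = 8.230 × 89.91 = 740 kΩ.

R_L(min) ≈ 740 kΩ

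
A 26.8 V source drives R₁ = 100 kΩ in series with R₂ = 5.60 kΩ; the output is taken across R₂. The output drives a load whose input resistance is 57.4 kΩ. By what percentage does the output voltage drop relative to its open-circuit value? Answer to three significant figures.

8.46 %

The divider's output (Thévenin) resistance is R₁‖R₂ = 5.303 kΩ.
Fractional drop under load = R_th/(R_th + R_L) = 5.303 / (5.303 + 57.4) = 0.08457.
So the output falls by 8.46 %.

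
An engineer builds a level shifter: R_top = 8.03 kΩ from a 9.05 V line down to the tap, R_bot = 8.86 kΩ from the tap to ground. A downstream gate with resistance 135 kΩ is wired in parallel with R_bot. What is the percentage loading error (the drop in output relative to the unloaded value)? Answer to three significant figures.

3.03 %

The divider's output (Thévenin) resistance is R_top‖R_bot = 4.212 kΩ.
Fractional drop under load = R_th/(R_th + R_L) = 4.212 / (4.212 + 135) = 0.03026.
So the output falls by 3.03 %.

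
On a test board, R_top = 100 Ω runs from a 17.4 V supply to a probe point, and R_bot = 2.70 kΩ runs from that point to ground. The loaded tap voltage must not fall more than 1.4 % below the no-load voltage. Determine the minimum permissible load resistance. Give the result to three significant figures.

R_L(min) ≈ 6.79 kΩ

Output resistance R_th = R_top‖R_bot = (100 × 2700)/2800 = 96.43 Ω.
The fractional drop is R_th/(R_th + R_L); requiring this ≤ 0.0140 gives R_L ≥ R_th(1/0.0140 − 1) = 96.43 × 70.43 = 6.79 kΩ.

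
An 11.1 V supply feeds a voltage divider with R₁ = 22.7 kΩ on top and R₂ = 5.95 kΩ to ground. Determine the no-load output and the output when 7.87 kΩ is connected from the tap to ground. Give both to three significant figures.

Unloaded: 2.31 V; loaded: 1.44 V

Open-circuit: V = 11.1 × 5.95/(22.7 + 5.95) = 2.31 V.
With the load, R₂ becomes R₂‖R_L = 3.388 kΩ, so V = 11.1 × 3.388/26.09 = 1.44 V.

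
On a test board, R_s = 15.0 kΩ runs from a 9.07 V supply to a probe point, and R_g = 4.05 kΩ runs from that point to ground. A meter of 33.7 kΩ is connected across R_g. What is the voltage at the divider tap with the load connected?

V_out ≈ 1.76 V

The load sits in parallel with R_g: R_g‖R_L = (4.05 × 33.7) / (4.05 + 33.7) = 3.615 kΩ.
V_out = 9.07 × 3.615 / (15.0 + 3.615) = 9.07 × 3.615/18.62 = 1.76 V.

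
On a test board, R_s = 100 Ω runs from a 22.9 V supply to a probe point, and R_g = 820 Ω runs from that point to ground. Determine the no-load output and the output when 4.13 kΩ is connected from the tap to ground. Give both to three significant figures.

Unloaded: 20.4 V; loaded: 20.0 V

Open-circuit: V = 22.9 × 820/(100 + 820) = 20.4 V.
With the load, R_g becomes R_g‖R_L = 684.2 Ω, so V = 22.9 × 684.2/784.2 = 20.0 V.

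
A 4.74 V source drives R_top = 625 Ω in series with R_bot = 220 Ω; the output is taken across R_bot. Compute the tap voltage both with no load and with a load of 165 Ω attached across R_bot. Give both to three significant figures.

Unloaded: 1.23 V; loaded: 0.621 V

Open-circuit: V = 4.74 × 220/(625 + 220) = 1.23 V.
With the load, R_bot becomes R_bot‖R_L = 94.29 Ω, so V = 4.74 × 94.29/719.3 = 0.621 V.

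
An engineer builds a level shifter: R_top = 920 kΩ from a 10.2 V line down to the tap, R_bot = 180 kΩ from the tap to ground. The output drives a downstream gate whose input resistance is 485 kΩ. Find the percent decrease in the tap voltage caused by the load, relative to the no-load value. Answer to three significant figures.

23.7 %

The divider's output (Thévenin) resistance is R_top‖R_bot = 150.5 kΩ.
Fractional drop under load = R_th/(R_th + R_L) = 150.5 / (150.5 + 485) = 0.2369.
So the output falls by 23.7 %.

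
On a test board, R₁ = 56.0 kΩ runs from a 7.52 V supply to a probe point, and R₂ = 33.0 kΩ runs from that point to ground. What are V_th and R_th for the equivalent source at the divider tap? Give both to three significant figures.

V_th is the open-circuit tap voltage: 7.52 × 33.0/(56.0 + 33.0) = 2.79 V.
With the supply zeroed, R₁ and R₂ appear in parallel from the tap: R_th = R₁‖R₂ = (56.0 × 33.0)/89.00 = 20.8 kΩ.

V_th = 2.79 V, R_th = 20.8 kΩ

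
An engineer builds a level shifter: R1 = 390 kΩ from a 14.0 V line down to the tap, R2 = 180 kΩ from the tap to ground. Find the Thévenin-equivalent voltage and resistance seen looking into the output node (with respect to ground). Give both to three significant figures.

V_th is the open-circuit tap voltage: 14.0 × 180/(390 + 180) = 4.42 V.
With the supply zeroed, R1 and R2 appear in parallel from the tap: R_th = R1‖R2 = (390 × 180)/570.0 = 123 kΩ.

V_th = 4.42 V, R_th = 123 kΩ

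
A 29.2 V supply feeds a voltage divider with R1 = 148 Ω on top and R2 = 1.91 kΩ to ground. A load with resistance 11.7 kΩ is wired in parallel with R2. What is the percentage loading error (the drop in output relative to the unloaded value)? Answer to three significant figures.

The divider's output (Thévenin) resistance is R1‖R2 = 137.4 Ω.
Fractional drop under load = R_th/(R_th + R_L) = 137.4 / (137.4 + 11700) = 0.01160.
So the output falls by 1.16 %.

1.16 %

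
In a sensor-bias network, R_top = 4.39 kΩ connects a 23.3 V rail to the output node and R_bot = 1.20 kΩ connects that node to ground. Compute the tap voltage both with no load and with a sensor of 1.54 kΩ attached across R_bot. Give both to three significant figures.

Open-circuit: V = 23.3 × 1.20/(4.39 + 1.20) = 5.00 V.
With the load, R_bot becomes R_bot‖R_L = 0.6745 kΩ, so V = 23.3 × 0.6745/5.064 = 3.10 V.

Unloaded: 5.00 V; loaded: 3.10 V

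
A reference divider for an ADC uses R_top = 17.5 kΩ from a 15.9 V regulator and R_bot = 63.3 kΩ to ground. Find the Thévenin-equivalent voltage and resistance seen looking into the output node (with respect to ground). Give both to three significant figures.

V_th = 12.5 V, R_th = 13.7 kΩ

V_th is the open-circuit tap voltage: 15.9 × 63.3/(17.5 + 63.3) = 12.5 V.
With the supply zeroed, R_top and R_bot appear in parallel from the tap: R_th = R_top‖R_bot = (17.5 × 63.3)/80.80 = 13.7 kΩ.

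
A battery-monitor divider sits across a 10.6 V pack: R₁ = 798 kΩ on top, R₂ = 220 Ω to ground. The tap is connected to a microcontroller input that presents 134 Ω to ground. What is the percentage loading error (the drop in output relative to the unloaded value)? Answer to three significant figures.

62.1 %

The divider's output (Thévenin) resistance is R₁‖R₂ = 219.9 Ω.
Fractional drop under load = R_th/(R_th + R_L) = 219.9 / (219.9 + 134) = 0.6214.
So the output falls by 62.1 %.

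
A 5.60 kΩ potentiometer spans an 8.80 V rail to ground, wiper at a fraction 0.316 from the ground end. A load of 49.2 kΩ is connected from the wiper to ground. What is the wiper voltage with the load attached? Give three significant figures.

The wiper splits the pot into (1−α)R = 3.830 kΩ above and αR = 1.770 kΩ below.
Lower section ‖ load = 1.708 kΩ.
V_wiper = 8.80 × 1.708/(3.830 + 1.708) = 2.71 V.

V ≈ 2.71 V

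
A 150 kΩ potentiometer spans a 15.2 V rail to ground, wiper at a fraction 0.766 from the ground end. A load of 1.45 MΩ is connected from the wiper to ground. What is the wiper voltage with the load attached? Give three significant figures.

The wiper splits the pot into (1−α)R = 35.10 kΩ above and αR = 114.9 kΩ below.
Lower section ‖ load = 106.5 kΩ.
V_wiper = 15.2 × 106.5/(35.10 + 106.5) = 11.4 V.

V ≈ 11.4 V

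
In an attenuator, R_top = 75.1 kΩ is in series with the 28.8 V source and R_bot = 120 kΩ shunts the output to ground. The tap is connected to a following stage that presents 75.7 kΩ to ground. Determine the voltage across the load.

V_out ≈ 11.0 V

The load sits in parallel with R_bot: R_bot‖R_L = (120 × 75.7) / (120 + 75.7) = 46.42 kΩ.
V_out = 28.8 × 46.42 / (75.1 + 46.42) = 28.8 × 46.42/121.5 = 11.0 V.
(Unloaded it would have been 17.7 V.)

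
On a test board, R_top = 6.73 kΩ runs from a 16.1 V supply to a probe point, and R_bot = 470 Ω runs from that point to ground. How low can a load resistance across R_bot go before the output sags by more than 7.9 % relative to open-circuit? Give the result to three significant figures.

Output resistance R_th = R_top‖R_bot = (6730 × 470)/7200 = 439.3 Ω.
The fractional drop is R_th/(R_th + R_L); requiring this ≤ 0.0790 gives R_L ≥ R_th(1/0.0790 − 1) = 439.3 × 11.66 = 5.12 kΩ.

R_L(min) ≈ 5.12 kΩ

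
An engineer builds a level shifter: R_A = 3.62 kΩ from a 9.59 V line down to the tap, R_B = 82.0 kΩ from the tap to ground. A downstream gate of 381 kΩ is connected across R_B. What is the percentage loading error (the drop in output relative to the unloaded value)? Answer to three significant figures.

0.902 %

The divider's output (Thévenin) resistance is R_A‖R_B = 3.467 kΩ.
Fractional drop under load = R_th/(R_th + R_L) = 3.467 / (3.467 + 381) = 0.009018.
So the output falls by 0.902 %.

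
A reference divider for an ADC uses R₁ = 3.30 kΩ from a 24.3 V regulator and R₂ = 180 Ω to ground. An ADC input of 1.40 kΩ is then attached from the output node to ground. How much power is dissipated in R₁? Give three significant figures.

Total resistance from the source is R₁ + (R₂‖R_L) = 3459 Ω, so I = 24.3/3459 Ω = 7.024 mA.
P = I²·R₁ = (7.024 mA)² × 3.30 kΩ = 163 mW.

P ≈ 163 mW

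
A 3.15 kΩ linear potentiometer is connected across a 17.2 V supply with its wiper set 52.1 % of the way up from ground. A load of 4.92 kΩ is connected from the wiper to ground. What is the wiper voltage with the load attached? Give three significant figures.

The wiper splits the pot into (1−α)R = 1.509 kΩ above and αR = 1.641 kΩ below.
Lower section ‖ load = 1.231 kΩ.
V_wiper = 17.2 × 1.231/(1.509 + 1.231) = 7.73 V.

V ≈ 7.73 V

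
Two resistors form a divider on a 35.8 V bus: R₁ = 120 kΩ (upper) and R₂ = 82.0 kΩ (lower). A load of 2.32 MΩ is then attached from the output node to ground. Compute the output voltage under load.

V_out ≈ 14.2 V

The load sits in parallel with R₂: R₂‖R_L = (82.0 × 2320) / (82.0 + 2320) = 79.20 kΩ.
V_out = 35.8 × 79.20 / (120 + 79.20) = 35.8 × 79.20/199.2 = 14.2 V.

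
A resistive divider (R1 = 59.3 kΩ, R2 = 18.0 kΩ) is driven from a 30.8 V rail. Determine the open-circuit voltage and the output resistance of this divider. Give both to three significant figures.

V_th is the open-circuit tap voltage: 30.8 × 18.0/(59.3 + 18.0) = 7.17 V.
With the supply zeroed, R1 and R2 appear in parallel from the tap: R_th = R1‖R2 = (59.3 × 18.0)/77.30 = 13.8 kΩ.

V_th = 7.17 V, R_th = 13.8 kΩ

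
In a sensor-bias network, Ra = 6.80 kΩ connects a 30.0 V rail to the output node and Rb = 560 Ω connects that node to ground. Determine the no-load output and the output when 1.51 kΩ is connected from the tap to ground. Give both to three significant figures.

Unloaded: 2.28 V; loaded: 1.70 V

Open-circuit: V = 30.0 × 560/(6800 + 560) = 2.28 V.
With the load, Rb becomes Rb‖R_L = 408.5 Ω, so V = 30.0 × 408.5/7209 = 1.70 V.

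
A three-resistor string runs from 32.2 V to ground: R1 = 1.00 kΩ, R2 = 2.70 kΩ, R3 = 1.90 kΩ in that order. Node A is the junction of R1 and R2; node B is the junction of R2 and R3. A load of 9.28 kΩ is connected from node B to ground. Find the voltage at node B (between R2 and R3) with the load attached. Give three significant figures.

At node B, R3 is in parallel with the load: R3‖R_L = 1.577 kΩ.
Below node A the resistance is R2 + (R3‖R_L) = 4.277 kΩ, so V_A = 32.2 × 4.277/5.277 = 26.10 V.
Then V_B = V_A × (R3‖R_L)/(R2 + R3‖R_L) = 26.10 × 1.577/4.277 = 9.62 V.

V ≈ 9.62 V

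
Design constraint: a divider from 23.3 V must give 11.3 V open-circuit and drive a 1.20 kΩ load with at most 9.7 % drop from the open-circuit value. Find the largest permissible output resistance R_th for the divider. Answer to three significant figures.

Loading drop = R_th/(R_th + R_L) ≤ 0.0970, so R_th ≤ R_L · ε/(1−ε) = 1.20 kΩ × 0.0970/0.9030 = 129 Ω.
(Any R1, R2 with R2/(R1+R2) = 0.485 and R1‖R2 ≤ 129 Ω will meet the spec.)

R_th ≤ 129 Ω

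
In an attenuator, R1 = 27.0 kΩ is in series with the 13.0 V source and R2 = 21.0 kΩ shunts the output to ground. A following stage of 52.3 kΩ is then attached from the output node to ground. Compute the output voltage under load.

The load sits in parallel with R2: R2‖R_L = (21.0 × 52.3) / (21.0 + 52.3) = 14.98 kΩ.
V_out = 13.0 × 14.98 / (27.0 + 14.98) = 13.0 × 14.98/41.98 = 4.64 V.

V_out ≈ 4.64 V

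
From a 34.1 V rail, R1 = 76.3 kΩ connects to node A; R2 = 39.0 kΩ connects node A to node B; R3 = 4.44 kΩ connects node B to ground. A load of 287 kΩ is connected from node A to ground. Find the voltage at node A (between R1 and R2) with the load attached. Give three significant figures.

Below node A the series string R2+R3 = 43.44 kΩ sits in parallel with the 287 kΩ load: 37.73 kΩ.
V_A = 34.1 × 37.73/(76.3 + 37.73) = 11.3 V.

V ≈ 11.3 V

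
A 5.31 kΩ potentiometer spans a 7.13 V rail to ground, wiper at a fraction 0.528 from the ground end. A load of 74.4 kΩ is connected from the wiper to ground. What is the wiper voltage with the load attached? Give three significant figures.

The wiper splits the pot into (1−α)R = 2.506 kΩ above and αR = 2.804 kΩ below.
Lower section ‖ load = 2.702 kΩ.
V_wiper = 7.13 × 2.702/(2.506 + 2.702) = 3.70 V.

V ≈ 3.70 V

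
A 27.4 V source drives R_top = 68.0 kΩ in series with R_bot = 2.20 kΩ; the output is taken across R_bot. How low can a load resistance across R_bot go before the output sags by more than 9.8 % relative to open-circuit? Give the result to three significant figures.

Output resistance R_th = R_top‖R_bot = (68.0 × 2.20)/70.20 = 2.131 kΩ.
The fractional drop is R_th/(R_th + R_L); requiring this ≤ 0.0980 gives R_L ≥ R_th(1/0.0980 − 1) = 2.131 × 9.204 = 19.6 kΩ.

R_L(min) ≈ 19.6 kΩ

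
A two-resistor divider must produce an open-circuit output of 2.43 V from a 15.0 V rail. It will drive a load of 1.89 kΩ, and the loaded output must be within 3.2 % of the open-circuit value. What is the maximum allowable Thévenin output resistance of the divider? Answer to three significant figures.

Loading drop = R_th/(R_th + R_L) ≤ 0.0320, so R_th ≤ R_L · ε/(1−ε) = 1.89 kΩ × 0.0320/0.9680 = 62.5 Ω.
(Any R1, R2 with R2/(R1+R2) = 0.162 and R1‖R2 ≤ 62.5 Ω will meet the spec.)

R_th ≤ 62.5 Ω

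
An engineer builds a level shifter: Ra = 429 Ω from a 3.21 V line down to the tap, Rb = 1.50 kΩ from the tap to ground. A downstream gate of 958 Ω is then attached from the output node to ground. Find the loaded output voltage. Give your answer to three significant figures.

The load sits in parallel with Rb: Rb‖R_L = (1500 × 958) / (1500 + 958) = 584.6 Ω.
V_out = 3.21 × 584.6 / (429 + 584.6) = 3.21 × 584.6/1014 = 1.85 V.
(Unloaded it would have been 2.50 V.)

V_out ≈ 1.85 V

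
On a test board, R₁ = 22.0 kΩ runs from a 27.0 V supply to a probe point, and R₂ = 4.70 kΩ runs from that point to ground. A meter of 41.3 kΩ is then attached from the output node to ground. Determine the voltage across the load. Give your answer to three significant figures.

The load sits in parallel with R₂: R₂‖R_L = (4.70 × 41.3) / (4.70 + 41.3) = 4.220 kΩ.
V_out = 27.0 × 4.220 / (22.0 + 4.220) = 27.0 × 4.220/26.22 = 4.35 V.

V_out ≈ 4.35 V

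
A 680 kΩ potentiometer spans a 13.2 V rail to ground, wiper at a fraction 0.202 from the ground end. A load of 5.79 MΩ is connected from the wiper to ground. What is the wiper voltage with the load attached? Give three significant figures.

V ≈ 2.62 V

The wiper splits the pot into (1−α)R = 542.6 kΩ above and αR = 137.4 kΩ below.
Lower section ‖ load = 134.2 kΩ.
V_wiper = 13.2 × 134.2/(542.6 + 134.2) = 2.62 V.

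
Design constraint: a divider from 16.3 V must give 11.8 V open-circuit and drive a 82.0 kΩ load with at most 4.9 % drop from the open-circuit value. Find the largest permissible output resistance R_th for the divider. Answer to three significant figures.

Loading drop = R_th/(R_th + R_L) ≤ 0.0490, so R_th ≤ R_L · ε/(1−ε) = 82.0 kΩ × 0.0490/0.9510 = 4.23 kΩ.
(Any R1, R2 with R2/(R1+R2) = 0.724 and R1‖R2 ≤ 4.23 kΩ will meet the spec.)

R_th ≤ 4.23 kΩ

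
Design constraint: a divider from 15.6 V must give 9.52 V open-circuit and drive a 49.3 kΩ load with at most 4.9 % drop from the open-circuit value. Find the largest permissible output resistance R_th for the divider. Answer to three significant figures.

R_th ≤ 2.54 kΩ

Loading drop = R_th/(R_th + R_L) ≤ 0.0490, so R_th ≤ R_L · ε/(1−ε) = 49.3 kΩ × 0.0490/0.9510 = 2.54 kΩ.
(Any R1, R2 with R2/(R1+R2) = 0.610 and R1‖R2 ≤ 2.54 kΩ will meet the spec.)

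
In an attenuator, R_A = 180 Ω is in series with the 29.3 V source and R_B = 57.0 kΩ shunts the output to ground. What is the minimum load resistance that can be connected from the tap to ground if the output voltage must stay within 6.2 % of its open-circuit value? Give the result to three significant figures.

Output resistance R_th = R_A‖R_B = (180 × 57000)/57180 = 179.4 Ω.
The fractional drop is R_th/(R_th + R_L); requiring this ≤ 0.0620 gives R_L ≥ R_th(1/0.0620 − 1) = 179.4 × 15.13 = 2.71 kΩ.

R_L(min) ≈ 2.71 kΩ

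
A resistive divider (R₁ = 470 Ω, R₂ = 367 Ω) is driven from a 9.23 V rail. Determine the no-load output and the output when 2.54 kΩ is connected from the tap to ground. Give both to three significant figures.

Unloaded: 4.05 V; loaded: 3.74 V

Open-circuit: V = 9.23 × 367/(470 + 367) = 4.05 V.
With the load, R₂ becomes R₂‖R_L = 320.7 Ω, so V = 9.23 × 320.7/790.7 = 3.74 V.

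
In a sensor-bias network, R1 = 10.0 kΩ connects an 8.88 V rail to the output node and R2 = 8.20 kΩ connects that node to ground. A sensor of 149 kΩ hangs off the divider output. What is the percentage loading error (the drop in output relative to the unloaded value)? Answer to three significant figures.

2.94 %

The divider's output (Thévenin) resistance is R1‖R2 = 4.505 kΩ.
Fractional drop under load = R_th/(R_th + R_L) = 4.505 / (4.505 + 149) = 0.02935.
So the output falls by 2.94 %.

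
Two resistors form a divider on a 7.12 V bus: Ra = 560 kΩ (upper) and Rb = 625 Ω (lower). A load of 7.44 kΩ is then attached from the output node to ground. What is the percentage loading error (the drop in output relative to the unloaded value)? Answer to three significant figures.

7.74 %

The divider's output (Thévenin) resistance is Ra‖Rb = 624.3 Ω.
Fractional drop under load = R_th/(R_th + R_L) = 624.3 / (624.3 + 7440) = 0.07742.
So the output falls by 7.74 %.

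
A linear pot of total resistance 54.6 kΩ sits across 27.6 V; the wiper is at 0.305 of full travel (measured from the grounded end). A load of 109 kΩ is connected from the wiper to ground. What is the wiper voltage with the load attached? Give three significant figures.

The wiper splits the pot into (1−α)R = 37.95 kΩ above and αR = 16.65 kΩ below.
Lower section ‖ load = 14.45 kΩ.
V_wiper = 27.6 × 14.45/(37.95 + 14.45) = 7.61 V.

V ≈ 7.61 V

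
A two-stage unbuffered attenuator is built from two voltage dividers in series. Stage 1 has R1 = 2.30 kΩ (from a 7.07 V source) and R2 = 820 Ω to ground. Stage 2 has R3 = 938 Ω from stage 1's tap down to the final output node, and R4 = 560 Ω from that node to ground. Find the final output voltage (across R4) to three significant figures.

V_out ≈ 0.495 V

Stage 2 presents R3+R4 = 1498 Ω as a load on stage 1's tap.
Stage 1's lower leg becomes R2‖(R3+R4) = 529.9 Ω, so V_mid = 7.07 × 529.9/2830 = 1.324 V.
Stage 2 is itself unloaded: V_out = V_mid × R4/(R3+R4) = 1.324 × 560/1498 = 0.495 V.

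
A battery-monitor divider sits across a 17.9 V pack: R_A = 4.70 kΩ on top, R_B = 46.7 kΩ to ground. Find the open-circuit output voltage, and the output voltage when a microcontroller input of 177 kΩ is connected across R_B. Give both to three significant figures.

Unloaded: 16.3 V; loaded: 15.9 V

Open-circuit: V = 17.9 × 46.7/(4.70 + 46.7) = 16.3 V.
With the load, R_B becomes R_B‖R_L = 36.95 kΩ, so V = 17.9 × 36.95/41.65 = 15.9 V.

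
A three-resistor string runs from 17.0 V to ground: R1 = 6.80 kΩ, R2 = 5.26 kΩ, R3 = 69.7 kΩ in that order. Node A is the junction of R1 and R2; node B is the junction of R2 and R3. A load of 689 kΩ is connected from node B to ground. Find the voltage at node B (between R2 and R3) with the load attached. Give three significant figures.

V ≈ 14.3 V

At node B, R3 is in parallel with the load: R3‖R_L = 63.30 kΩ.
Below node A the resistance is R2 + (R3‖R_L) = 68.56 kΩ, so V_A = 17.0 × 68.56/75.36 = 15.47 V.
Then V_B = V_A × (R3‖R_L)/(R2 + R3‖R_L) = 15.47 × 63.30/68.56 = 14.3 V.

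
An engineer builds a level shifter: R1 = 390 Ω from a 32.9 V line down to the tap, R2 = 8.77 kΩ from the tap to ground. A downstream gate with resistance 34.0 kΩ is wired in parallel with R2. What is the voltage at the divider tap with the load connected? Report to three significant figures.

V_out ≈ 31.2 V

The load sits in parallel with R2: R2‖R_L = (8770 × 34000) / (8770 + 34000) = 6972 Ω.
V_out = 32.9 × 6972 / (390 + 6972) = 32.9 × 6972/7362 = 31.2 V.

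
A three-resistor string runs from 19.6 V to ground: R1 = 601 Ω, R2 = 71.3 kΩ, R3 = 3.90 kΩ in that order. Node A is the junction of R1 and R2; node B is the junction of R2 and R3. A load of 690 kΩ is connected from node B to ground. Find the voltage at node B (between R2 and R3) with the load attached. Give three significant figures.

V ≈ 1.00 V

At node B, R3 is in parallel with the load: R3‖R_L = 3878 Ω.
Below node A the resistance is R2 + (R3‖R_L) = 75180 Ω, so V_A = 19.6 × 75180/75780 = 19.44 V.
Then V_B = V_A × (R3‖R_L)/(R2 + R3‖R_L) = 19.44 × 3878/75180 = 1.00 V.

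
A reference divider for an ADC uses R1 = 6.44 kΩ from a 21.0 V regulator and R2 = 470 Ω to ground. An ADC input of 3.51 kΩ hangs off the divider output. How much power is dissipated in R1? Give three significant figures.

Total resistance from the source is R1 + (R2‖R_L) = 6854 Ω, so I = 21.0/6854 Ω = 3.064 mA.
P = I²·R1 = (3.064 mA)² × 6.44 kΩ = 60.4 mW.

P ≈ 60.4 mW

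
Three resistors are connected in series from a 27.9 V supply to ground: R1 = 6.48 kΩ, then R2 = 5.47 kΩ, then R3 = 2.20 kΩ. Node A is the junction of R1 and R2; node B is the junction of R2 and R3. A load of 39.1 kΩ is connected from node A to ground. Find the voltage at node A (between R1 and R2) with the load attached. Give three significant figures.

Below node A the series string R2+R3 = 7.670 kΩ sits in parallel with the 39.1 kΩ load: 6.412 kΩ.
V_A = 27.9 × 6.412/(6.48 + 6.412) = 13.9 V.

V ≈ 13.9 V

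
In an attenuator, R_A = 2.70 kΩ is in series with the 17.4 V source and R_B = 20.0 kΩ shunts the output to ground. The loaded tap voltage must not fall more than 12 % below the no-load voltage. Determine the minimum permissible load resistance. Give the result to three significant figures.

R_L(min) ≈ 17.4 kΩ

Output resistance R_th = R_A‖R_B = (2.70 × 20.0)/22.70 = 2.379 kΩ.
The fractional drop is R_th/(R_th + R_L); requiring this ≤ 0.120 gives R_L ≥ R_th(1/0.120 − 1) = 2.379 × 7.333 = 17.4 kΩ.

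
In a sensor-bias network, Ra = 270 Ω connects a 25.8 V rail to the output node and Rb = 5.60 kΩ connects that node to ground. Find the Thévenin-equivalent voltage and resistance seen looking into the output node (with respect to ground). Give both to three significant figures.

V_th = 24.6 V, R_th = 258 Ω

V_th is the open-circuit tap voltage: 25.8 × 5600/(270 + 5600) = 24.6 V.
With the supply zeroed, Ra and Rb appear in parallel from the tap: R_th = Ra‖Rb = (270 × 5600)/5870 = 258 Ω.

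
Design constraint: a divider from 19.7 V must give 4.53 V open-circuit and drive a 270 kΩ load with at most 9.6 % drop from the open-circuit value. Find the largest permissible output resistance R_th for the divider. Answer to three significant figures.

Loading drop = R_th/(R_th + R_L) ≤ 0.0960, so R_th ≤ R_L · ε/(1−ε) = 270 kΩ × 0.0960/0.9040 = 28.7 kΩ.
(Any R1, R2 with R2/(R1+R2) = 0.230 and R1‖R2 ≤ 28.7 kΩ will meet the spec.)

R_th ≤ 28.7 kΩ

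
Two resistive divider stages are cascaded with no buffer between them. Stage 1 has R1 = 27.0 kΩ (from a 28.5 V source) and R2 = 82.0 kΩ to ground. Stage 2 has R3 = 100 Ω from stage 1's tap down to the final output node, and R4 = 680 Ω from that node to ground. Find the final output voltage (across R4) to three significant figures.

V_out ≈ 0.691 V

Stage 2 presents R3+R4 = 780.0 Ω as a load on stage 1's tap.
Stage 1's lower leg becomes R2‖(R3+R4) = 772.7 Ω, so V_mid = 28.5 × 772.7/27770 = 0.7929 V.
Stage 2 is itself unloaded: V_out = V_mid × R4/(R3+R4) = 0.7929 × 680/780.0 = 0.691 V.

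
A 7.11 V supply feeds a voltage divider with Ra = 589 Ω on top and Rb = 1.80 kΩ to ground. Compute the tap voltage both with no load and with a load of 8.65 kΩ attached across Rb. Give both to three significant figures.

Open-circuit: V = 7.11 × 1800/(589 + 1800) = 5.36 V.
With the load, Rb becomes Rb‖R_L = 1490 Ω, so V = 7.11 × 1490/2079 = 5.10 V.

Unloaded: 5.36 V; loaded: 5.10 V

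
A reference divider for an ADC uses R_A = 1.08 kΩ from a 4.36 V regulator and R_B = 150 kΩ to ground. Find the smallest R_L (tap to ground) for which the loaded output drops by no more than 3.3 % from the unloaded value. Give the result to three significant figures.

Output resistance R_th = R_A‖R_B = (1.08 × 150)/151.1 = 1.072 kΩ.
The fractional drop is R_th/(R_th + R_L); requiring this ≤ 0.0330 gives R_L ≥ R_th(1/0.0330 − 1) = 1.072 × 29.30 = 31.4 kΩ.

R_L(min) ≈ 31.4 kΩ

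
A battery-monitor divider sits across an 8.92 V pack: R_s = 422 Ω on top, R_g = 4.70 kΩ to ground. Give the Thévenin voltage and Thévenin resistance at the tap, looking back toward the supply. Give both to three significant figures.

V_th is the open-circuit tap voltage: 8.92 × 4700/(422 + 4700) = 8.19 V.
With the supply zeroed, R_s and R_g appear in parallel from the tap: R_th = R_s‖R_g = (422 × 4700)/5122 = 387 Ω.

V_th = 8.19 V, R_th = 387 Ω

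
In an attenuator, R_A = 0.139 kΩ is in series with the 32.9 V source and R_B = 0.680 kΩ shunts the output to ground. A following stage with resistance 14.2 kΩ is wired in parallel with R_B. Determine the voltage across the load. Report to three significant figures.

The load sits in parallel with R_B: R_B‖R_L = (680 × 14200) / (680 + 14200) = 648.9 Ω.
V_out = 32.9 × 648.9 / (139 + 648.9) = 32.9 × 648.9/787.9 = 27.1 V.

V_out ≈ 27.1 V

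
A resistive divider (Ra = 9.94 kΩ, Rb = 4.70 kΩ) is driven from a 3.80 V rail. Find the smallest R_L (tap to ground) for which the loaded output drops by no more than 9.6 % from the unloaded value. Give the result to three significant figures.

Output resistance R_th = Ra‖Rb = (9.94 × 4.70)/14.64 = 3.191 kΩ.
The fractional drop is R_th/(R_th + R_L); requiring this ≤ 0.0960 gives R_L ≥ R_th(1/0.0960 − 1) = 3.191 × 9.417 = 30.0 kΩ.

R_L(min) ≈ 30.0 kΩ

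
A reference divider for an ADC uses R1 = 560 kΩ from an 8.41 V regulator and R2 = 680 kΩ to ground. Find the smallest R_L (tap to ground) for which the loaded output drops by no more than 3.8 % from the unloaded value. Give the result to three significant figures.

R_L(min) ≈ 7.77 MΩ

Output resistance R_th = R1‖R2 = (560 × 680)/1240 = 307.1 kΩ.
The fractional drop is R_th/(R_th + R_L); requiring this ≤ 0.0380 gives R_L ≥ R_th(1/0.0380 − 1) = 307.1 × 25.32 = 7.77 MΩ.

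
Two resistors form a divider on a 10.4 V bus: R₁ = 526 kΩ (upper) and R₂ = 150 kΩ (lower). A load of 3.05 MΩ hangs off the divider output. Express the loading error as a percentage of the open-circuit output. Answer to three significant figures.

The divider's output (Thévenin) resistance is R₁‖R₂ = 116.7 kΩ.
Fractional drop under load = R_th/(R_th + R_L) = 116.7 / (116.7 + 3050) = 0.03686.
So the output falls by 3.69 %.

3.69 %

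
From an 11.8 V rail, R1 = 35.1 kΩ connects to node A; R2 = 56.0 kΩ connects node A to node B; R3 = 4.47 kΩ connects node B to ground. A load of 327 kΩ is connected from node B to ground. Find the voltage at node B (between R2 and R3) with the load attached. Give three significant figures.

V ≈ 0.545 V

At node B, R3 is in parallel with the load: R3‖R_L = 4.410 kΩ.
Below node A the resistance is R2 + (R3‖R_L) = 60.41 kΩ, so V_A = 11.8 × 60.41/95.51 = 7.463 V.
Then V_B = V_A × (R3‖R_L)/(R2 + R3‖R_L) = 7.463 × 4.410/60.41 = 0.545 V.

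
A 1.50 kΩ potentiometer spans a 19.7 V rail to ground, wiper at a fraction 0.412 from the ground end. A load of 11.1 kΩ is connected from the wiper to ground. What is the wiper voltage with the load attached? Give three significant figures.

The wiper splits the pot into (1−α)R = 882.0 Ω above and αR = 618.0 Ω below.
Lower section ‖ load = 585.4 Ω.
V_wiper = 19.7 × 585.4/(882.0 + 585.4) = 7.86 V.

V ≈ 7.86 V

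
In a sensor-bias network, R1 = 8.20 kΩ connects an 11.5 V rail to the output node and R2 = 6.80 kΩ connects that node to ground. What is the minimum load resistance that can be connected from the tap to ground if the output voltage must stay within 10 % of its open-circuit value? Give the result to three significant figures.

R_L(min) ≈ 33.5 kΩ

Output resistance R_th = R1‖R2 = (8.20 × 6.80)/15.00 = 3.717 kΩ.
The fractional drop is R_th/(R_th + R_L); requiring this ≤ 0.100 gives R_L ≥ R_th(1/0.100 − 1) = 3.717 × 9.000 = 33.5 kΩ.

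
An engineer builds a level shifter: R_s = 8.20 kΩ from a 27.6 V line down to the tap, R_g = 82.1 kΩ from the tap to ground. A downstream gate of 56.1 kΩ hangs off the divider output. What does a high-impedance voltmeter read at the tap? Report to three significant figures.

The load sits in parallel with R_g: R_g‖R_L = (82.1 × 56.1) / (82.1 + 56.1) = 33.33 kΩ.
V_out = 27.6 × 33.33 / (8.20 + 33.33) = 27.6 × 33.33/41.53 = 22.2 V.

V_out ≈ 22.2 V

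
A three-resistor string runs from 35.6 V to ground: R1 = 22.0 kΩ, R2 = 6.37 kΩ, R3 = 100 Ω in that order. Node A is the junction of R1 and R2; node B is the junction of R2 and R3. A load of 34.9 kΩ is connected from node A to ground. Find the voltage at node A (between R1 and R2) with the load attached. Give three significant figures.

V ≈ 7.08 V

Below node A the series string R2+R3 = 6470 Ω sits in parallel with the 34900 Ω load: 5458 Ω.
V_A = 35.6 × 5458/(22000 + 5458) = 7.08 V.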